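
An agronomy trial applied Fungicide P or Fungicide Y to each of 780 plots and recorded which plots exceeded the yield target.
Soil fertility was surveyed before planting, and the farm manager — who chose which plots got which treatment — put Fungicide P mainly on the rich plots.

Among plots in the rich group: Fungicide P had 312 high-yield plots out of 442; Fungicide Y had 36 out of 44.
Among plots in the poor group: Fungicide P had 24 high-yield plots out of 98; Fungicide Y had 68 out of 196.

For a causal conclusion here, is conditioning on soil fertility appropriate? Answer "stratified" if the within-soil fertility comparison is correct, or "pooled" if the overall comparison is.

stratified

Soil fertility differs across fungicides for reasons unrelated to any effect of the fungicide itself, and it separately predicts the outcome — a classic confounder. We must compare within soil fertility levels.
Within each level — rich: 70.6% vs 81.8%; poor: 24.5% vs 34.7% — Fungicide Y is higher every time.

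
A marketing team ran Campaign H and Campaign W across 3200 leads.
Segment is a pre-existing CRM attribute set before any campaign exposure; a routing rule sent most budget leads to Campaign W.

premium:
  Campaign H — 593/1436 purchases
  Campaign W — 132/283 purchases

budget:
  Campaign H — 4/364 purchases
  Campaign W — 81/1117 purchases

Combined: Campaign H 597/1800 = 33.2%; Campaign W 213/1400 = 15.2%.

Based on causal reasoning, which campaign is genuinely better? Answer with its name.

Campaign W is higher inside every customer segment stratum but Campaign H is higher in aggregate. Whether to stratify depends on how customer segment relates to the campaign.
Customer segment satisfies the back-door criterion: it is not a descendant of the campaign, and it blocks the spurious path from campaign to outcome. Adjusting for it (i.e., using the within-customer segment rates) gives the causal effect.
Within each level — premium: 41.3% vs 46.6%; budget: 1.1% vs 7.3% — Campaign W is higher every time.

Campaign W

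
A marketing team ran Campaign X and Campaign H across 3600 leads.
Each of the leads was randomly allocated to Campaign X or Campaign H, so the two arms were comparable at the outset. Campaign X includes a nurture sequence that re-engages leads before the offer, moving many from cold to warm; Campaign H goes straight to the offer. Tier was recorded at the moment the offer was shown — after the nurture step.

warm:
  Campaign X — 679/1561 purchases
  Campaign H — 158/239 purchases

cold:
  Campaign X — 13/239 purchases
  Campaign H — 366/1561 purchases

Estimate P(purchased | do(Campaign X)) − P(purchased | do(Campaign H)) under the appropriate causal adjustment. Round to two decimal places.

+0.09

Within every engagement tier level Campaign H has the higher rate, yet pooled Campaign X does — Simpson's reversal.
Stratifying would compare campaigns among leads the campaigns themselves sorted into engagement tier groups — a form of selection on an intermediate. The unconditioned pooled rates give the total causal effect.
The causal difference is the pooled difference: 0.384 − 0.291 = +0.093.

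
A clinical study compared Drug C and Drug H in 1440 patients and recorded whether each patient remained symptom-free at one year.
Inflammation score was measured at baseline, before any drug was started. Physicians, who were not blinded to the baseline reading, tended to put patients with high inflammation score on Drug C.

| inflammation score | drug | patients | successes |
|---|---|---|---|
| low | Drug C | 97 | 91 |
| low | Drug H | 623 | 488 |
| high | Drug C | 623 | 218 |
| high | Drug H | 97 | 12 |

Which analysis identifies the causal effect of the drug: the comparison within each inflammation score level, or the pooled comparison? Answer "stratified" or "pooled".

stratified

The inflammation score-specific comparison favours Drug C throughout, but the pooled figures favour Drug H. The question is whether to condition on inflammation score.
Inflammation score satisfies the back-door criterion: it is not a descendant of the drug, and it blocks the spurious path from drug to outcome. Adjusting for it (i.e., using the within-inflammation score rates) gives the causal effect.
Within each level — low: 93.8% vs 78.3%; high: 35.0% vs 12.4% — Drug C is higher every time.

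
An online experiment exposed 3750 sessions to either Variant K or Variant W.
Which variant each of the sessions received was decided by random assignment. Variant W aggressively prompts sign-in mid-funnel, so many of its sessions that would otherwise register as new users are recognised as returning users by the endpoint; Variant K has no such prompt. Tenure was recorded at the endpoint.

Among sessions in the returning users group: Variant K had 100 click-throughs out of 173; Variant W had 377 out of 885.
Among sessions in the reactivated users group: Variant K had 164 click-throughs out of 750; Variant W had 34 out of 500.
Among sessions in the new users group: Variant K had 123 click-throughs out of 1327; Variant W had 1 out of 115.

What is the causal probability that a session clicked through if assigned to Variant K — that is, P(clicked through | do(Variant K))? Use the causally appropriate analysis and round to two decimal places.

0.17

The distribution of user tenure is itself part of what the variant does — it is an intermediate outcome. Holding it fixed would remove that part of the effect; the total effect is the pooled difference.
So P(outcome | do(Variant K)) is just the pooled rate for Variant K: 387/2250 = 0.172.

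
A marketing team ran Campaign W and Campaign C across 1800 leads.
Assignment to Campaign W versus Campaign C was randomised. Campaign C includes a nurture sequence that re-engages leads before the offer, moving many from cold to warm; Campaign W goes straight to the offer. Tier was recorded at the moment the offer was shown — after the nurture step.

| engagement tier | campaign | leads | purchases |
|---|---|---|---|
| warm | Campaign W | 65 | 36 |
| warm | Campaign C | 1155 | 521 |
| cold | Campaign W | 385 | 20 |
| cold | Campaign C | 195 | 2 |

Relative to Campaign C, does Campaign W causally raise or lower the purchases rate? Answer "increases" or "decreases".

Engagement tier is downstream of the campaign. One should not condition on a consequence of treatment, so the overall rates are the right comparison.
Pooled: Campaign W 12.4% vs Campaign C 38.7%; Campaign C is higher overall.

decreases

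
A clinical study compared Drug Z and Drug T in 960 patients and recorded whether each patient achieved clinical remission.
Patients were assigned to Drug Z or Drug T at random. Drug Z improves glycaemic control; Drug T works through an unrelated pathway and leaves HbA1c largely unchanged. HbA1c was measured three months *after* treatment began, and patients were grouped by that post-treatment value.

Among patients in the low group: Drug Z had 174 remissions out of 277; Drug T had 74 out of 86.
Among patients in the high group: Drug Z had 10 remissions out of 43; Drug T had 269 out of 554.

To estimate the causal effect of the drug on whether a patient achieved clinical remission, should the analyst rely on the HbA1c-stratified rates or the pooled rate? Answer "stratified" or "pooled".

pooled

The distribution of HbA1c is itself part of what the drug does — it is an intermediate outcome. Holding it fixed would remove that part of the effect; the total effect is the pooled difference.
Pooled: Drug Z 57.5% vs Drug T 53.6%; Drug Z is higher overall.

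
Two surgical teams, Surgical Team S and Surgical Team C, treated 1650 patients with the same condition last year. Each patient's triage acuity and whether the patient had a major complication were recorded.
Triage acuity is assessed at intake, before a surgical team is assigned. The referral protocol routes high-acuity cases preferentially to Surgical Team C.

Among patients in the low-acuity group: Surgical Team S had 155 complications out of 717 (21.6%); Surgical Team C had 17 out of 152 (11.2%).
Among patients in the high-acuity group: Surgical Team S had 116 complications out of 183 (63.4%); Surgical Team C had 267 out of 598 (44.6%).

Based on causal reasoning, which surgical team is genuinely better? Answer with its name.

Surgical Team C

Within every triage acuity level Surgical Team C has the lower rate, yet pooled Surgical Team S does — Simpson's reversal.
Here triage acuity is a common cause — it drives both which surgical team a case falls under and the outcome. The crude comparison mixes populations; the stratum-specific rates are the causally relevant ones.
Within each level — low-acuity: 21.6% vs 11.2%; high-acuity: 63.4% vs 44.6% — Surgical Team C is lower every time.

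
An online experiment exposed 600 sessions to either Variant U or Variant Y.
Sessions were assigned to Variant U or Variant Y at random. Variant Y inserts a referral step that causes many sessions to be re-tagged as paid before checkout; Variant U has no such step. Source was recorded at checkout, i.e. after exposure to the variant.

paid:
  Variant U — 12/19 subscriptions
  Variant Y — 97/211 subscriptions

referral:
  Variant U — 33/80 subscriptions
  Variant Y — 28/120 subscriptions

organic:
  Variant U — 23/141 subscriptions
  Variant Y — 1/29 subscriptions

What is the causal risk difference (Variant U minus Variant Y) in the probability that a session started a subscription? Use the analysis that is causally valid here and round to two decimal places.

Stratifying would compare variants among sessions the variants themselves sorted into traffic source groups — a form of selection on an intermediate. The unconditioned pooled rates give the total causal effect.
The causal difference is the pooled difference: 0.283 − 0.350 = -0.067.

-0.07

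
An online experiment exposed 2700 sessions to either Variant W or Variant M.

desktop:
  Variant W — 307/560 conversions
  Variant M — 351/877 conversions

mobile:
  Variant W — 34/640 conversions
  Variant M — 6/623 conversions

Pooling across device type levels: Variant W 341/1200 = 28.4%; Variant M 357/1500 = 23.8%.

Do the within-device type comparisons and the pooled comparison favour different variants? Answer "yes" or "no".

Within each device type level (desktop 54.8% vs 40.0%; mobile 5.3% vs 1.0%), Variant W has the higher rate every time. Pooled: 28.4% vs 23.8% — Variant W has the higher rate overall. They agree.

no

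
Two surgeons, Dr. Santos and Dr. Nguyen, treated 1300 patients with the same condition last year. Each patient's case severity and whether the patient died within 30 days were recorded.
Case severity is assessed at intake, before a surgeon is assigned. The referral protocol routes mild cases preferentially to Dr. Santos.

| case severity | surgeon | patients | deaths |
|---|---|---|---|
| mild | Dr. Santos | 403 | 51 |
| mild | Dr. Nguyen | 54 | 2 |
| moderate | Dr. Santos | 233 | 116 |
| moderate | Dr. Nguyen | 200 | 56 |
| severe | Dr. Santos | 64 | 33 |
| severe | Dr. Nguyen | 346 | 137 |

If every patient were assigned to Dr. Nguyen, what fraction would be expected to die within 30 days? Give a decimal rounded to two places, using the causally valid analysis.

0.23

The imbalance in case severity arose from how patients were allocated, not from anything the surgeon did; and case severity independently affects the outcome. The pooled gap is confounded — condition on case severity.
Standardising Dr. Nguyen to the population case severity mix: 0.352·2/54 + 0.333·56/200 + 0.315·137/346 = 0.231.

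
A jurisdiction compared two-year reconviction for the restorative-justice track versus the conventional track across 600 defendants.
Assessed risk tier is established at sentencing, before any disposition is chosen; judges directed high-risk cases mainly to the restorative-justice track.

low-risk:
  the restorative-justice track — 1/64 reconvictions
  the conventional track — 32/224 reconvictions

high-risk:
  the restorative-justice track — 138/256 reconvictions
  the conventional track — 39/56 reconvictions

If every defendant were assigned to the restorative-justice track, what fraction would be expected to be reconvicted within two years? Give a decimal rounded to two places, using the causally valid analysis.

Since assessed risk tier is a pre-existing factor (not a product of the disposition) and it affects the outcome on its own, it is a confounder. The stratified rates, not the pooled rate, identify the causal effect.
Standardising the restorative-justice track to the population assessed risk tier mix: 0.480·1/64 + 0.520·138/256 = 0.288.

0.29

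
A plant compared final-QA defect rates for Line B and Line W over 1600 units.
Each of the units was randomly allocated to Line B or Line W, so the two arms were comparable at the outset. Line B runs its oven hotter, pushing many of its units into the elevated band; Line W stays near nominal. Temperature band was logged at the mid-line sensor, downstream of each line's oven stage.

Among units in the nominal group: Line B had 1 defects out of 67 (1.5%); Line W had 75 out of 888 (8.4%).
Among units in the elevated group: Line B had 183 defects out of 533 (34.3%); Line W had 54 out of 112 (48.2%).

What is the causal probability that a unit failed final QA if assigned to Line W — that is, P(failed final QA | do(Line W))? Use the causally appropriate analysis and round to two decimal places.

The distribution of in-process temperature band is itself part of what the line does — it is an intermediate outcome. Holding it fixed would remove that part of the effect; the total effect is the pooled difference.
So P(outcome | do(Line W)) is just the pooled rate for Line W: 129/1000 = 0.129.

0.13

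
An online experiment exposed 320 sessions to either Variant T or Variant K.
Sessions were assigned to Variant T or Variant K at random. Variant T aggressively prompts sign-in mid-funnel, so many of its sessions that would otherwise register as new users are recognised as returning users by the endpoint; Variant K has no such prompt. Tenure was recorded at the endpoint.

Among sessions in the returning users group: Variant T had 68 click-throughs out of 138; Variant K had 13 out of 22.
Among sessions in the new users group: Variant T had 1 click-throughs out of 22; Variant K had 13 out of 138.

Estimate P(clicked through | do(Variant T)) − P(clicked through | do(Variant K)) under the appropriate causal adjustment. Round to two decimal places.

User tenure is recorded after the variant and is itself shifted by it — it sits on the causal path from variant to outcome. Conditioning on a mediator would strip out part of the effect we want; the pooled comparison gives the total causal effect.
The causal difference is the pooled difference: 0.431 − 0.163 = +0.269.

+0.27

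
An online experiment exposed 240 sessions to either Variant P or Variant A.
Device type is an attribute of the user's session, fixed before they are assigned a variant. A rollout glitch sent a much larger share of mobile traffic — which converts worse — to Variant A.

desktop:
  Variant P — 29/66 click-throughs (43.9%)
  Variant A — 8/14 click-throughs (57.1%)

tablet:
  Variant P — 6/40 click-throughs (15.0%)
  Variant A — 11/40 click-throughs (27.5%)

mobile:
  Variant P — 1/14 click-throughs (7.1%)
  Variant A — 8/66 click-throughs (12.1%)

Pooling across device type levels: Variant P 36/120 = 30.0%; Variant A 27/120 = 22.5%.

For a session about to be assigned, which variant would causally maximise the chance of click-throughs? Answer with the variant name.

Variant A

Within every device type level Variant A has the higher rate, yet pooled Variant P does — Simpson's reversal.
Nothing the variant does changes device type; the imbalance is an allocation artefact. With device type also predicting the outcome, the pooled figure is confounded, and the within-stratum comparison is the causal one.
Within each level — desktop: 43.9% vs 57.1%; tablet: 15.0% vs 27.5%; mobile: 7.1% vs 12.1% — Variant A is higher every time.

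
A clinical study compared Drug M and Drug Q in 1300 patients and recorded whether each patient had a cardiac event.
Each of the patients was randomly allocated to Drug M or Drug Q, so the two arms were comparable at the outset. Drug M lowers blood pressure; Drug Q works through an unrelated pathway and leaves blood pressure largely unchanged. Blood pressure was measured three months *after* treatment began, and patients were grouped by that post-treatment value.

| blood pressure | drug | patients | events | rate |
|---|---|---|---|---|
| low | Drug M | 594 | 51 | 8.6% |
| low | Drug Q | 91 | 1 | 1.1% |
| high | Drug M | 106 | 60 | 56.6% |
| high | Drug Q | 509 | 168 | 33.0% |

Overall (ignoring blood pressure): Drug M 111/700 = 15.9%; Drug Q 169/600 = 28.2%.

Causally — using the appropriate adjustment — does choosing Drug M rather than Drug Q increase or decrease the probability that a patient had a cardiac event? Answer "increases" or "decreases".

Within every blood pressure level Drug Q has the lower rate, yet pooled Drug M does — Simpson's reversal.
Blood pressure lies on the pathway drug → blood pressure → outcome, so adjusting for it blocks the indirect effect. For the total causal effect of drug, use the unadjusted pooled rates.
Pooled: Drug M 15.9% vs Drug Q 28.2%; Drug M is lower overall.

decreases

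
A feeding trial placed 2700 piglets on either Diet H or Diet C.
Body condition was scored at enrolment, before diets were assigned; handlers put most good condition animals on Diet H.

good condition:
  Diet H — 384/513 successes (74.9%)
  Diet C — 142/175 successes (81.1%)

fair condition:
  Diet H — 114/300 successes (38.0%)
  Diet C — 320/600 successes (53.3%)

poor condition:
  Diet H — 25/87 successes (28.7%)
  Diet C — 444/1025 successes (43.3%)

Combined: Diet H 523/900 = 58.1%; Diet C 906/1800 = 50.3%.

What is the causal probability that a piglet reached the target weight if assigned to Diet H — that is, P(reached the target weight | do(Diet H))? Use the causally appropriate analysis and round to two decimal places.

The stratified and pooled comparisons disagree (Diet C wins within each starting body condition; Diet H wins overall), so the answer turns on the causal role of starting body condition.
Starting body condition differs across diets for reasons unrelated to any effect of the diet itself, and it separately predicts the outcome — a classic confounder. We must compare within starting body condition levels.
Standardising Diet H to the population starting body condition mix: 0.255·384/513 + 0.333·114/300 + 0.412·25/87 = 0.436.

0.44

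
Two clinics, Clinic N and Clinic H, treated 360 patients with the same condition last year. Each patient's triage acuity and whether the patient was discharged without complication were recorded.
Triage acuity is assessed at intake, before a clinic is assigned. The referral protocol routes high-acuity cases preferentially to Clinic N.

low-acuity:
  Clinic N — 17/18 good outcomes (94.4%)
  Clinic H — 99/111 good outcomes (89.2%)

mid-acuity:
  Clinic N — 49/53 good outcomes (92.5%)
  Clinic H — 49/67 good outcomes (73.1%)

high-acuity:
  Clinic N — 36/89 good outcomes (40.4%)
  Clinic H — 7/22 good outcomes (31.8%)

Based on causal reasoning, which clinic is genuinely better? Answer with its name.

Nothing the clinic does changes triage acuity; the imbalance is an allocation artefact. With triage acuity also predicting the outcome, the pooled figure is confounded, and the within-stratum comparison is the causal one.
Within each level — low-acuity: 94.4% vs 89.2%; mid-acuity: 92.5% vs 73.1%; high-acuity: 40.4% vs 31.8% — Clinic N is higher every time.

Clinic N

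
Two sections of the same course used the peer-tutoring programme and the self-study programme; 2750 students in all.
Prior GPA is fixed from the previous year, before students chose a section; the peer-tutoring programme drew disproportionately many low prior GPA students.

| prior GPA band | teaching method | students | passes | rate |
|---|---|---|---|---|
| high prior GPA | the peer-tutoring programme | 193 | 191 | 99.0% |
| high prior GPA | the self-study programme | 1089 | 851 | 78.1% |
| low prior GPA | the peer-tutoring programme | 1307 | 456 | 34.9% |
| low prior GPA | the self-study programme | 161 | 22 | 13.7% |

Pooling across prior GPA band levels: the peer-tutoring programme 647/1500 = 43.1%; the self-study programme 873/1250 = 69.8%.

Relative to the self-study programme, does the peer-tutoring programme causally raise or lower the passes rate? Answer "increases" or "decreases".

Nothing the teaching method does changes prior GPA band; the imbalance is an allocation artefact. With prior GPA band also predicting the outcome, the pooled figure is confounded, and the within-stratum comparison is the causal one.
Within each level — high prior GPA: 99.0% vs 78.1%; low prior GPA: 34.9% vs 13.7% — the peer-tutoring programme is higher every time.

increases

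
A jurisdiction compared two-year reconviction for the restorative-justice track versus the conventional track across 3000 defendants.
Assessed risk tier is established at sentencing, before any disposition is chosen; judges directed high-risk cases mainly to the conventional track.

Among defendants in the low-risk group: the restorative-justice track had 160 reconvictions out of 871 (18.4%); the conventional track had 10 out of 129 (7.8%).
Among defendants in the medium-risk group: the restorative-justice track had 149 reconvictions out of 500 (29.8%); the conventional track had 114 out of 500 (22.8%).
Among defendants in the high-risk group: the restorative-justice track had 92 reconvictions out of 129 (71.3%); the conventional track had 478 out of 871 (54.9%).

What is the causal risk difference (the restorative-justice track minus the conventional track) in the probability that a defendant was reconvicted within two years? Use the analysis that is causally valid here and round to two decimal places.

the conventional track is lower inside every assessed risk tier stratum but the restorative-justice track is lower in aggregate. Whether to stratify depends on how assessed risk tier relates to the disposition.
The imbalance in assessed risk tier arose from how defendants were allocated, not from anything the disposition did; and assessed risk tier independently affects the outcome. The pooled gap is confounded — condition on assessed risk tier.
Adjusting over the population distribution of assessed risk tier: 0.333·(0.184−0.078) + 0.333·(0.298−0.228) + 0.333·(0.713−0.549) = +0.114.

+0.11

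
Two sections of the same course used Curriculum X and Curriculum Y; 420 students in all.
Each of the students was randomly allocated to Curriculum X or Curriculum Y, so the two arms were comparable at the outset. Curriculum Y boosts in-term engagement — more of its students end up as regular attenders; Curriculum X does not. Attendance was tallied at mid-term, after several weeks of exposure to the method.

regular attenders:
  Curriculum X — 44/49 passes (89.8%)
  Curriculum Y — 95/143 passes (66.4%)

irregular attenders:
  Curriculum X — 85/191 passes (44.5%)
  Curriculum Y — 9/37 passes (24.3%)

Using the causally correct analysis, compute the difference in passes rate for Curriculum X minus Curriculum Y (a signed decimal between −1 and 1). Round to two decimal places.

Within every mid-term attendance level Curriculum X has the higher rate, yet pooled Curriculum Y does — Simpson's reversal.
Mid-term attendance lies on the pathway teaching method → mid-term attendance → outcome, so adjusting for it blocks the indirect effect. For the total causal effect of teaching method, use the unadjusted pooled rates.
The causal difference is the pooled difference: 0.537 − 0.578 = -0.040.

-0.04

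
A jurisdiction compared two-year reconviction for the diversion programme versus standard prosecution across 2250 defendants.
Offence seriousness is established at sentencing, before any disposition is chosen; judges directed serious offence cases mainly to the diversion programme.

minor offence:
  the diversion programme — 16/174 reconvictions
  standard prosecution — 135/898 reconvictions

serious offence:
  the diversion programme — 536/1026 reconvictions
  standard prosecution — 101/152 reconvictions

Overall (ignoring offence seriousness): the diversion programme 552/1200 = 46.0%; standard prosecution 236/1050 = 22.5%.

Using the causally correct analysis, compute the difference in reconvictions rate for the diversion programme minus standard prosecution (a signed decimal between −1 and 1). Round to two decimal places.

Nothing the disposition does changes offence seriousness; the imbalance is an allocation artefact. With offence seriousness also predicting the outcome, the pooled figure is confounded, and the within-stratum comparison is the causal one.
Adjusting over the population distribution of offence seriousness: 0.476·(0.092−0.150) + 0.524·(0.522−0.664) = -0.102.

-0.10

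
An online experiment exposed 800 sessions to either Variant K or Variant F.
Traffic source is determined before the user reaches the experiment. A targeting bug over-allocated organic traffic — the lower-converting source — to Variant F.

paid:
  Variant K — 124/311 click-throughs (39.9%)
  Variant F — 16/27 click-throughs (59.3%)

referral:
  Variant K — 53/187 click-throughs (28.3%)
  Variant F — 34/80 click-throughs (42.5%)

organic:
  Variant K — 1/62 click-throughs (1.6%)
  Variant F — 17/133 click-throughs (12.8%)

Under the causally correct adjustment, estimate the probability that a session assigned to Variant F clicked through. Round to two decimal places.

0.42

The traffic source-specific comparison favours Variant F throughout, but the pooled figures favour Variant K. The question is whether to condition on traffic source.
Here traffic source is a common cause — it drives both which variant a case falls under and the outcome. The crude comparison mixes populations; the stratum-specific rates are the causally relevant ones.
Standardising Variant F to the population traffic source mix: 0.422·16/27 + 0.334·34/80 + 0.244·17/133 = 0.423.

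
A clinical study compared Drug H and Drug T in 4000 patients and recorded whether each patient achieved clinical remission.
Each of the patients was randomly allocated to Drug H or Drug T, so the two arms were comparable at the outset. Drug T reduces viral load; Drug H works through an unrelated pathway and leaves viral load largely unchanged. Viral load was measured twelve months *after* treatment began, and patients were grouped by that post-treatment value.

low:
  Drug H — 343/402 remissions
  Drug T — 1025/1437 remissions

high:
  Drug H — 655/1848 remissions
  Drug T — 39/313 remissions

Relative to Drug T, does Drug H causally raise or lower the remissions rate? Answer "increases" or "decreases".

decreases

Drug H is higher inside every viral load stratum but Drug T is higher in aggregate. Whether to stratify depends on how viral load relates to the drug.
Viral load here is a post-treatment variable shaped by the drug; conditioning on it would introduce bias rather than remove it. The overall comparison is the causal one.
Pooled: Drug H 44.4% vs Drug T 60.8%; Drug T is higher overall.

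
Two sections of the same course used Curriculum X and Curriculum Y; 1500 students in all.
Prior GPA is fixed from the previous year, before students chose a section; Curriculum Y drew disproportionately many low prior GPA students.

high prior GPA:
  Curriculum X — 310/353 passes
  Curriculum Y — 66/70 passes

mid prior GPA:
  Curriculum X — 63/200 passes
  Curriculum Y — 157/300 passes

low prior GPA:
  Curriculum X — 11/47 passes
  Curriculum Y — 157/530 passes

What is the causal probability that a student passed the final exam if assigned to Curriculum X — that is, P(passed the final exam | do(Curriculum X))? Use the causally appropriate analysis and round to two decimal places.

0.44

Since prior GPA band is a pre-existing factor (not a product of the teaching method) and it affects the outcome on its own, it is a confounder. The stratified rates, not the pooled rate, identify the causal effect.
Standardising Curriculum X to the population prior GPA band mix: 0.282·310/353 + 0.333·63/200 + 0.385·11/47 = 0.443.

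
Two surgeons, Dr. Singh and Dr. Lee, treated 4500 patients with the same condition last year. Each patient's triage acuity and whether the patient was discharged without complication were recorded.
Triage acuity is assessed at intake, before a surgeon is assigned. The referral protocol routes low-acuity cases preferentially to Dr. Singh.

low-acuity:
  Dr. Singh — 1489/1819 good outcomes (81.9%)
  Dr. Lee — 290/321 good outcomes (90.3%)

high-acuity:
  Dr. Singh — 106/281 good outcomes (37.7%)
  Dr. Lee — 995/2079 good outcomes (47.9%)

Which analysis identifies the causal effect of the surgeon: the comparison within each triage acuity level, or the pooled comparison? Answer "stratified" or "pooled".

Dr. Lee is higher inside every triage acuity stratum but Dr. Singh is higher in aggregate. Whether to stratify depends on how triage acuity relates to the surgeon.
Triage acuity is set before the surgeon has any effect — it is not caused by the surgeon — and it independently drives the outcome. That makes it a confounder, so the causal comparison is within triage acuity levels.
Within each level — low-acuity: 81.9% vs 90.3%; high-acuity: 37.7% vs 47.9% — Dr. Lee is higher every time.

stratified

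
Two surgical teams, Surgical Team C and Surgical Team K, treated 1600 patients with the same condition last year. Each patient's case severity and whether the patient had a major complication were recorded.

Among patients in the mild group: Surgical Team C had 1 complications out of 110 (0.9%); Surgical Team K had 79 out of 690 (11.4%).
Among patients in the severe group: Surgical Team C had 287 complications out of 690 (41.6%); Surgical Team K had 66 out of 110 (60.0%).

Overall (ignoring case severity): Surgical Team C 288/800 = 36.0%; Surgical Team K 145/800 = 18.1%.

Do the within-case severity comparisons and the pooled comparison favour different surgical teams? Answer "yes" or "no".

Within each case severity level (mild 0.9% vs 11.4%; severe 41.6% vs 60.0%), Surgical Team C has the lower rate every time. Pooled: 36.0% vs 18.1% — Surgical Team K has the lower rate overall. The two comparisons disagree.

yes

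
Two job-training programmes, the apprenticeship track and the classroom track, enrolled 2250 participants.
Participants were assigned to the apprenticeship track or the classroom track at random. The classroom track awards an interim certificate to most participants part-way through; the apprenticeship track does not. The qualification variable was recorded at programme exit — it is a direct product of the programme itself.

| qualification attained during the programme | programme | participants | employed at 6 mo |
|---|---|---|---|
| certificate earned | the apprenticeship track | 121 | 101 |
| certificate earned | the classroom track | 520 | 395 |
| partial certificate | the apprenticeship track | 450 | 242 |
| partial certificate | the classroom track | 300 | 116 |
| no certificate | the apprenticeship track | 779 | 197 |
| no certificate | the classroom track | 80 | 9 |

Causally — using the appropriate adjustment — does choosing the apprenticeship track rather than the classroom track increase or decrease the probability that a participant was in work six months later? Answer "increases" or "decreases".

Qualification attained during the programme lies on the pathway programme → qualification attained during the programme → outcome, so adjusting for it blocks the indirect effect. For the total causal effect of programme, use the unadjusted pooled rates.
Pooled: the apprenticeship track 40.0% vs the classroom track 57.8%; the classroom track is higher overall.

decreases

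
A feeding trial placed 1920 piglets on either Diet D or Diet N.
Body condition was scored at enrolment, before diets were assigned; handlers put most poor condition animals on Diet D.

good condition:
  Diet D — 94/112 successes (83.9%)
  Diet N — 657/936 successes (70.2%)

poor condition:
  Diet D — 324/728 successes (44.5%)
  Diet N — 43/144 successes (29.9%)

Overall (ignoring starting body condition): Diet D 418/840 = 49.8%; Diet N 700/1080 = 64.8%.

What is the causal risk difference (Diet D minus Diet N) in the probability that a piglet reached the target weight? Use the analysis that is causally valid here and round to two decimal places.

Here starting body condition is a common cause — it drives both which diet a case falls under and the outcome. The crude comparison mixes populations; the stratum-specific rates are the causally relevant ones.
Adjusting over the population distribution of starting body condition: 0.546·(0.839−0.702) + 0.454·(0.445−0.299) = +0.141.

+0.14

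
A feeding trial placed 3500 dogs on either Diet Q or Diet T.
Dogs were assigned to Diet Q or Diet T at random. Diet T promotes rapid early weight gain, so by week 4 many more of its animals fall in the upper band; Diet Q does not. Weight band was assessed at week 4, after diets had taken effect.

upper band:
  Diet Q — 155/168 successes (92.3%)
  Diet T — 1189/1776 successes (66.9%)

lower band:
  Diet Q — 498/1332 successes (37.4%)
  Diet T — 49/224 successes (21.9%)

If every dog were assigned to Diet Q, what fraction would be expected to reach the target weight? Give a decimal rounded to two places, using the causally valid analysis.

0.44

Week-4 weight band is downstream of the diet. One should not condition on a consequence of treatment, so the overall rates are the right comparison.
So P(outcome | do(Diet Q)) is just the pooled rate for Diet Q: 653/1500 = 0.435.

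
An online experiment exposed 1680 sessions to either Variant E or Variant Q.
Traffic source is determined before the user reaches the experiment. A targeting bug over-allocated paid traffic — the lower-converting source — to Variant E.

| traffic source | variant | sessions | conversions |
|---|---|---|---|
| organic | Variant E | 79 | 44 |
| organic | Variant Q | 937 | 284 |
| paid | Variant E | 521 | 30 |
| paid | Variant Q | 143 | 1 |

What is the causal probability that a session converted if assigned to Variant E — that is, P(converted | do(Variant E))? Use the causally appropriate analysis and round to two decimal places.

Within every traffic source level Variant E has the higher rate, yet pooled Variant Q does — Simpson's reversal.
Since traffic source is a pre-existing factor (not a product of the variant) and it affects the outcome on its own, it is a confounder. The stratified rates, not the pooled rate, identify the causal effect.
Standardising Variant E to the population traffic source mix: 0.605·44/79 + 0.395·30/521 = 0.360.

0.36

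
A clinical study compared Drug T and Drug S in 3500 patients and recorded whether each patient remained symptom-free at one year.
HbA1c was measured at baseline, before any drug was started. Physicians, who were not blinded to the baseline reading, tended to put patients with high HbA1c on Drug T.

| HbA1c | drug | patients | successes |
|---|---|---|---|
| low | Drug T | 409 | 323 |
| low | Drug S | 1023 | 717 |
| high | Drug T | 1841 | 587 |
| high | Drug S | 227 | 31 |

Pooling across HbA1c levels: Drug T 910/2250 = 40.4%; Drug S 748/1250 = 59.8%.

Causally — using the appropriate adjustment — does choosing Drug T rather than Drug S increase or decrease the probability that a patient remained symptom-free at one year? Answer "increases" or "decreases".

increases

Since HbA1c is a pre-existing factor (not a product of the drug) and it affects the outcome on its own, it is a confounder. The stratified rates, not the pooled rate, identify the causal effect.
Within each level — low: 79.0% vs 70.1%; high: 31.9% vs 13.7% — Drug T is higher every time.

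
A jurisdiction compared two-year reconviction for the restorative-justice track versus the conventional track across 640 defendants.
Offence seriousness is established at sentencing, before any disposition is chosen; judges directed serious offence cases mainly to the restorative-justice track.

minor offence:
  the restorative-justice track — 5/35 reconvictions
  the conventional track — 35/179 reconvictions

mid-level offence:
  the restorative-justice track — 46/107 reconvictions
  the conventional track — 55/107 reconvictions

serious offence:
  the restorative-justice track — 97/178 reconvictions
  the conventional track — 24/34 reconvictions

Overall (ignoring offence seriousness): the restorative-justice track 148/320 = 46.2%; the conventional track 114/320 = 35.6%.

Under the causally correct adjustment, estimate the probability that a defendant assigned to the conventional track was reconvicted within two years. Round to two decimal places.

0.47

The offence seriousness-specific comparison favours the restorative-justice track throughout, but the pooled figures favour the conventional track. The question is whether to condition on offence seriousness.
The imbalance in offence seriousness arose from how defendants were allocated, not from anything the disposition did; and offence seriousness independently affects the outcome. The pooled gap is confounded — condition on offence seriousness.
Standardising the conventional track to the population offence seriousness mix: 0.334·35/179 + 0.334·55/107 + 0.331·24/34 = 0.471.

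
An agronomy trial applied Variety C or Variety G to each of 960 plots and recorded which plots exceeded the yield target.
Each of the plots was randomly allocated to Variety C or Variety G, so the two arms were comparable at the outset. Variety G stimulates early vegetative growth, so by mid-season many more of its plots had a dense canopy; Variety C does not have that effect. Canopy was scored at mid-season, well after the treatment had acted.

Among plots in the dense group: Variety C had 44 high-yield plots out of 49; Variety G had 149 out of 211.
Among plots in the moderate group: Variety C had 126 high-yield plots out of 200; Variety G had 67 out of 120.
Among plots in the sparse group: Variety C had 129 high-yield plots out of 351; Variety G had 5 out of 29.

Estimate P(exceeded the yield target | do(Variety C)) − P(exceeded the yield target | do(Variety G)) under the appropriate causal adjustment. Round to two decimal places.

Mid-season canopy is downstream of the variety. One should not condition on a consequence of treatment, so the overall rates are the right comparison.
The causal difference is the pooled difference: 0.498 − 0.614 = -0.116.

-0.12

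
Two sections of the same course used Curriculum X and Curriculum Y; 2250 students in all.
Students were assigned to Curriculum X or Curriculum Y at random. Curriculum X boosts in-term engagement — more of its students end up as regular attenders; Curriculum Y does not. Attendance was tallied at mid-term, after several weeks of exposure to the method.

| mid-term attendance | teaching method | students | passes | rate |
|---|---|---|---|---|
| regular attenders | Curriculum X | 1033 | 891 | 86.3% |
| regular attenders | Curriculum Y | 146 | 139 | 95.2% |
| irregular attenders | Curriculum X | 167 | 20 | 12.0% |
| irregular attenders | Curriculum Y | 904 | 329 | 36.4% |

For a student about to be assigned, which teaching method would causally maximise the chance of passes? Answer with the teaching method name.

Mid-term attendance lies on the pathway teaching method → mid-term attendance → outcome, so adjusting for it blocks the indirect effect. For the total causal effect of teaching method, use the unadjusted pooled rates.
Pooled: Curriculum X 75.9% vs Curriculum Y 44.6%; Curriculum X is higher overall.

Curriculum X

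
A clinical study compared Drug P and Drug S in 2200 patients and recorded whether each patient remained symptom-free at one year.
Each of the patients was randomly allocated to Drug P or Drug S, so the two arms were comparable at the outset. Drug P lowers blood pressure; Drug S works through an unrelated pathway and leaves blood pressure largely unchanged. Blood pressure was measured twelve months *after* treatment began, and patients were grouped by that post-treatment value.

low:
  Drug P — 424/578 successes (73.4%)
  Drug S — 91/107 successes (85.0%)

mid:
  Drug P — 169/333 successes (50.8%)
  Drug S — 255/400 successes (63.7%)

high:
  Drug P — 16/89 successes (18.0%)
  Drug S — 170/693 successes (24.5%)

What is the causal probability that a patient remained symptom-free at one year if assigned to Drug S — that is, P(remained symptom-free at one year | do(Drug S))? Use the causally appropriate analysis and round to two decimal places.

Stratifying would compare drugs among patients the drugs themselves sorted into blood pressure groups — a form of selection on an intermediate. The unconditioned pooled rates give the total causal effect.
So P(outcome | do(Drug S)) is just the pooled rate for Drug S: 516/1200 = 0.430.

0.43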